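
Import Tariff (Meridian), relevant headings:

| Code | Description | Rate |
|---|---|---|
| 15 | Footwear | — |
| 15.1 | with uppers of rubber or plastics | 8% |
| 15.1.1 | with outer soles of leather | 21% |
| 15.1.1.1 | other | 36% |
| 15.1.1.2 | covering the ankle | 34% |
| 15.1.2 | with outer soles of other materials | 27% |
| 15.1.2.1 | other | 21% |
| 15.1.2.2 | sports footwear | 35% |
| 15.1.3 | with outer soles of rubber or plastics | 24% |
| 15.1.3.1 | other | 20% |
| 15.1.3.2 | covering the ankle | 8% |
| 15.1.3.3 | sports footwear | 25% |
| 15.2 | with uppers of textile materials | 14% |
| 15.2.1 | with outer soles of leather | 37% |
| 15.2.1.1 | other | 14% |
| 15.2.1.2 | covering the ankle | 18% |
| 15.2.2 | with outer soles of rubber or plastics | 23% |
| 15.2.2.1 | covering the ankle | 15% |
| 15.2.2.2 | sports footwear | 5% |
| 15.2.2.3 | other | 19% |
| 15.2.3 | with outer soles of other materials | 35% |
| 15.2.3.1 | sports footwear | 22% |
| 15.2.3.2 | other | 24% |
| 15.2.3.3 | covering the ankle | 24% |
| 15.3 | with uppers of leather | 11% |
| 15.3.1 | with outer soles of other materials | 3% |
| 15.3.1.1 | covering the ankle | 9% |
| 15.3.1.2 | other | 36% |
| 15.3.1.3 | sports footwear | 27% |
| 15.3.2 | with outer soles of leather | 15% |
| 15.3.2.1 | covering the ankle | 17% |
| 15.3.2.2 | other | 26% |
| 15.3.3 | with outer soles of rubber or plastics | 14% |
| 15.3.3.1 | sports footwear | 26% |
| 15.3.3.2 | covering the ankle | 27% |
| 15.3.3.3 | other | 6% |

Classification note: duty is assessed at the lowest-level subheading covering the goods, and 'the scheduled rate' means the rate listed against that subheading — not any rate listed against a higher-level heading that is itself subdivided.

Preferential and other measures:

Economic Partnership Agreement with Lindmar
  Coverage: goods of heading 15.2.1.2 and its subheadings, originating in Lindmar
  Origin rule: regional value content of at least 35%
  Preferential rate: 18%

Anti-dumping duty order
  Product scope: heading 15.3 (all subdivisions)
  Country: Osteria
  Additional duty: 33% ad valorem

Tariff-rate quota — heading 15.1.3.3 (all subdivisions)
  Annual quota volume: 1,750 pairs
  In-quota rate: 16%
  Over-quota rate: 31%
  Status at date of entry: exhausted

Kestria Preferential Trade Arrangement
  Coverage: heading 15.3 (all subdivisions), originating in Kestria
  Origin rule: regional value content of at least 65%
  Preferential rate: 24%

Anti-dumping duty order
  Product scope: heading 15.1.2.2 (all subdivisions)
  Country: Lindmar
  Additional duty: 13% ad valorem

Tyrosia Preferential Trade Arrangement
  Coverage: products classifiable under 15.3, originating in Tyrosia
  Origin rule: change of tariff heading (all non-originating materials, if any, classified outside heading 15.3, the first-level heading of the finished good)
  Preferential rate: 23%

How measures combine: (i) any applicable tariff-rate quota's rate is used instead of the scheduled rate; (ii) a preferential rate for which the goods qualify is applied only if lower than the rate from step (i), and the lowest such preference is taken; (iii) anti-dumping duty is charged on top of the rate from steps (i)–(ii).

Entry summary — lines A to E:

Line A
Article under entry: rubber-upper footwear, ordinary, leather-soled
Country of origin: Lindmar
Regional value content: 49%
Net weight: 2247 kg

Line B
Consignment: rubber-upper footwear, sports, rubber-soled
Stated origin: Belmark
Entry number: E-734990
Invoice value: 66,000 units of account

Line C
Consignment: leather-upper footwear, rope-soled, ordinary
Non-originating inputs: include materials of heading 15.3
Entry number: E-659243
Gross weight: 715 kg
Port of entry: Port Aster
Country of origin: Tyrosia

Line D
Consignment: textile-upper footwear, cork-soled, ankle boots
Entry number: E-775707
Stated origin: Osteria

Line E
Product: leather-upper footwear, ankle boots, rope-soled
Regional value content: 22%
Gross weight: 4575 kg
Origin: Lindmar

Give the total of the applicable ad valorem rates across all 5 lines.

Line A: rubber-upper → 15.1; leather-soled → 15.1.1; ordinary → 15.1.1.1. Scheduled 36%. Lindmar agreement on 15.2.1.2: 15.1.1.1 not covered. → 36%.
Line B: rubber-upper → 15.1; rubber-soled → 15.1.3; sports → 15.1.3.3. Scheduled 25%. quota on 15.1.3.3 exhausted → over-quota 31%. → 31%.
Line C: leather-upper → 15.3; rope-soled → 15.3.1; ordinary → 15.3.1.2. Scheduled 36%. Tyrosia agreement on 15.3: CTH not met. → 36%.
Line D: textile-upper → 15.2; cork-soled → 15.2.3; ankle boots → 15.2.3.3. Scheduled 24%. No special measure applies. → 24%.
Line E: leather-upper → 15.3; rope-soled → 15.3.1; ankle boots → 15.3.1.1. Scheduled 9%. Lindmar agreement on 15.2.1.2: 15.3.1.1 not covered. → 9%.
Sum: 36% + 31% + 36% + 24% + 9% = 136%.

136%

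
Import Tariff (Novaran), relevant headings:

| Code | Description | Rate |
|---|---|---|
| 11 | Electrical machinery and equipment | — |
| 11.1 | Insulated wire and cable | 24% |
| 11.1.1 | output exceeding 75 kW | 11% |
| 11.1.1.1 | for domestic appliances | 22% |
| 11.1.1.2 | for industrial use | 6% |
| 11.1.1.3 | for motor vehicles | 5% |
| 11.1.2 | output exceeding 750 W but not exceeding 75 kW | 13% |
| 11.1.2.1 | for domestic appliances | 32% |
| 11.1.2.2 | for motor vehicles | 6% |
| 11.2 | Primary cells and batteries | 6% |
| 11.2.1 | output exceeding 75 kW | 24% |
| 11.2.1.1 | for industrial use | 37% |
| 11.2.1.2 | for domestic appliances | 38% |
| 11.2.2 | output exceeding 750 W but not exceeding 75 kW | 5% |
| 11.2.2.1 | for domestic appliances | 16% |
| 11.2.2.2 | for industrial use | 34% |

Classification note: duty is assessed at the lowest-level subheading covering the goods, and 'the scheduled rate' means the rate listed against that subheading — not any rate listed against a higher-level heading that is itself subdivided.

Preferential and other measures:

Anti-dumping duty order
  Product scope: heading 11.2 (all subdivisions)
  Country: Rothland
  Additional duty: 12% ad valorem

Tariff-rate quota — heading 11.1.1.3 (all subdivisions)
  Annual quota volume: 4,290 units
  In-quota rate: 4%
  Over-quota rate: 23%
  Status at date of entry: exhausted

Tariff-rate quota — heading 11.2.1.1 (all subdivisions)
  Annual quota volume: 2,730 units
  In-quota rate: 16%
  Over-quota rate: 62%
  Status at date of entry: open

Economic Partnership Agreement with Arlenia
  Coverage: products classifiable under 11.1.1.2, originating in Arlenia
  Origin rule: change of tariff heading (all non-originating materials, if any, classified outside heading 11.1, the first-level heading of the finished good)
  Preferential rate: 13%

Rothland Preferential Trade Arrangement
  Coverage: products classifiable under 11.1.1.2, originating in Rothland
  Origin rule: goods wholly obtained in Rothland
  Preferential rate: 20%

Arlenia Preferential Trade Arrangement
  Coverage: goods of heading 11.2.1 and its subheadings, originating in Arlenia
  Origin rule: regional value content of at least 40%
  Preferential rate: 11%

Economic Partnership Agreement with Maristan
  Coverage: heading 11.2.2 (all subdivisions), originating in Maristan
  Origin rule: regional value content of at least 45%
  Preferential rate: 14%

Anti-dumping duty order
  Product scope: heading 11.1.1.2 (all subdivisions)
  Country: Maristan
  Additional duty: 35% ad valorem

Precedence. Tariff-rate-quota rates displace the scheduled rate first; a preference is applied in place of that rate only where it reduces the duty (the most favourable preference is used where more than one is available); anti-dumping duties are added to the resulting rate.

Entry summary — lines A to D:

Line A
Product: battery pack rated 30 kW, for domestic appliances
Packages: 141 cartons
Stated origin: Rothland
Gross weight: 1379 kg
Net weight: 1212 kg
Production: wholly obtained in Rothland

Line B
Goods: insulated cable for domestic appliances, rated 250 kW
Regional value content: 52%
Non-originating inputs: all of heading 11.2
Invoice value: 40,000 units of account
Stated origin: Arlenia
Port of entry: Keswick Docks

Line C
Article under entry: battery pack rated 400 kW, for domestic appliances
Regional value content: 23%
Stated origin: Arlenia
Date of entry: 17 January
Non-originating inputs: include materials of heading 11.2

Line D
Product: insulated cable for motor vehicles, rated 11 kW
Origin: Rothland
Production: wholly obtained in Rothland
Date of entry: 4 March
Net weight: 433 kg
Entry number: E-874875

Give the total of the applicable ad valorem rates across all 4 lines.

Line A: battery pack → 11.2; rated 30 kW → 11.2.2; for domestic appliances → 11.2.2.1. Scheduled 16%. Rothland agreement on 11.1.1.2: 11.2.2.1 not covered; anti-dumping (Rothland, 11.2): +12%; total 16% + 12% = 28%. → 28%.
Line B: insulated cable → 11.1; rated 250 kW → 11.1.1; for domestic appliances → 11.1.1.1. Scheduled 22%. Arlenia agreement on 11.1.1.2: 11.1.1.1 not covered; Arlenia agreement on 11.2.1: 11.1.1.1 not covered. → 22%.
Line C: battery pack → 11.2; rated 400 kW → 11.2.1; for domestic appliances → 11.2.1.2. Scheduled 38%. Arlenia agreement on 11.1.1.2: 11.2.1.2 not covered; Arlenia agreement on 11.2.1: RVC < 40%. → 38%.
Line D: insulated cable → 11.1; rated 11 kW → 11.1.2; for motor vehicles → 11.1.2.2. Scheduled 6%. Rothland agreement on 11.1.1.2: 11.1.2.2 not covered. → 6%.
Sum: 28% + 22% + 38% + 6% = 94%.

94%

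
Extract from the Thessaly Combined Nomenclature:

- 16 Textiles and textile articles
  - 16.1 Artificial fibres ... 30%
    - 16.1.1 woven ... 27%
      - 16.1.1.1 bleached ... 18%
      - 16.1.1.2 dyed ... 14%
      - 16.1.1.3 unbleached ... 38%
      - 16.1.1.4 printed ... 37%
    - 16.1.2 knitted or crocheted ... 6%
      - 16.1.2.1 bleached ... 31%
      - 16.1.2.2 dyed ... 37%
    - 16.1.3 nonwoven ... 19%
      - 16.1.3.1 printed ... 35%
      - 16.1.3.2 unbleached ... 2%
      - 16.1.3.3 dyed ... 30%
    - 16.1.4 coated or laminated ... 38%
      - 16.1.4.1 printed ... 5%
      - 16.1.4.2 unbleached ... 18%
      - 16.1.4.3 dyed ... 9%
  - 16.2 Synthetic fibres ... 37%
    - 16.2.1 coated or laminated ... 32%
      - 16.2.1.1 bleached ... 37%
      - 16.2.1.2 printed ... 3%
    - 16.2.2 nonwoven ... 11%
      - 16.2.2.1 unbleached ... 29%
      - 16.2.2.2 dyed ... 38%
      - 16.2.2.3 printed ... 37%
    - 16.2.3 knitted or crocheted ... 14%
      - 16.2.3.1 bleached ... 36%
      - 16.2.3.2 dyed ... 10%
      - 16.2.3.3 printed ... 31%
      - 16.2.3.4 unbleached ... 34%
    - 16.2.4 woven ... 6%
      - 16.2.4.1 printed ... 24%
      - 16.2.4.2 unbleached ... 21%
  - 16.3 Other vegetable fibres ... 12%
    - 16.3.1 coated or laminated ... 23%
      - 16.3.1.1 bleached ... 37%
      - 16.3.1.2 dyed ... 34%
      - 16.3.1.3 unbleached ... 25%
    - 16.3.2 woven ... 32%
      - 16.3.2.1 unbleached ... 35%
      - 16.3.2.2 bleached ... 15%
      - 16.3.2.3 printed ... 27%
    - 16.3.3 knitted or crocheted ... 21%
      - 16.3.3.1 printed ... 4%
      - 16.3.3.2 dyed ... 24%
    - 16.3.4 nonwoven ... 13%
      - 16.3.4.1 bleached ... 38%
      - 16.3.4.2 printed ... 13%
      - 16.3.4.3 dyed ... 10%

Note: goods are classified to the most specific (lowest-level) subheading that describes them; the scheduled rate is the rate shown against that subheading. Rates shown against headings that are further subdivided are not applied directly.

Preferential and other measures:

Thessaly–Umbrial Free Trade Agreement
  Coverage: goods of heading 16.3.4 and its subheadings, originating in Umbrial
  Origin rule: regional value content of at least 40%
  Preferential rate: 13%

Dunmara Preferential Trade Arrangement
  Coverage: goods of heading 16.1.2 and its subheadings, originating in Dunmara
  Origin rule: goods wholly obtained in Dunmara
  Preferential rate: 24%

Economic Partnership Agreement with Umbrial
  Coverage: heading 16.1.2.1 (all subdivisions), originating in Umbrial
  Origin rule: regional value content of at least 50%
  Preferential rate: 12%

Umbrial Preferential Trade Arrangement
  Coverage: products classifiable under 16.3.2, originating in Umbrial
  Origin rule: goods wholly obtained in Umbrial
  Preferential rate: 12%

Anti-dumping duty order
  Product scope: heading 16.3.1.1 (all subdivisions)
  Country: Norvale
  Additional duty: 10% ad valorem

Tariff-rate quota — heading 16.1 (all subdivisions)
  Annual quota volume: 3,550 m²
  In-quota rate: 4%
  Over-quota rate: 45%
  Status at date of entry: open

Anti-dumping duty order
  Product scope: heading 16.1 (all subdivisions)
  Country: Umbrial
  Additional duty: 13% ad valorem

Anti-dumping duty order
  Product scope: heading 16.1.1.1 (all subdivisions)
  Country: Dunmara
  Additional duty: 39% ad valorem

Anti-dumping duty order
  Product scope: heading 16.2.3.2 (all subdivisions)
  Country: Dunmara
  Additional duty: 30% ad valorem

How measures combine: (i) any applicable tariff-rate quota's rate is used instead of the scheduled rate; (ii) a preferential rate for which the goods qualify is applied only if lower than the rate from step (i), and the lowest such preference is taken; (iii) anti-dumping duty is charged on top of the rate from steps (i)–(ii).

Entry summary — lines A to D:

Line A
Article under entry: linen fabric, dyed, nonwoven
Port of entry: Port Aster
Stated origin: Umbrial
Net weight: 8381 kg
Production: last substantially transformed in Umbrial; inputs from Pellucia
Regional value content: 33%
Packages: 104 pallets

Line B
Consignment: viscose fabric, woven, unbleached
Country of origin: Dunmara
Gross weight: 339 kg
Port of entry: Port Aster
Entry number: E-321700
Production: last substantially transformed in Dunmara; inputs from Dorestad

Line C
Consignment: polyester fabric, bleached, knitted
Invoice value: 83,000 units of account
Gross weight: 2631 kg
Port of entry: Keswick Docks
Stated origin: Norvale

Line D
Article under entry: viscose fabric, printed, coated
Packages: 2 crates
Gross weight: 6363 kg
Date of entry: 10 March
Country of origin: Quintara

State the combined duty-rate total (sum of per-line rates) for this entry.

Line A: linen → 16.3; nonwoven → 16.3.4; dyed → 16.3.4.3. Scheduled 10%. Umbrial agreement on 16.3.4: RVC < 40%; Umbrial agreement on 16.1.2.1: 16.3.4.3 not covered; Umbrial agreement on 16.3.2: 16.3.4.3 not covered. → 10%.
Line B: viscose → 16.1; woven → 16.1.1; unbleached → 16.1.1.3. Scheduled 38%. quota on 16.1 open → in-quota 4%; Dunmara agreement on 16.1.2: 16.1.1.3 not covered. → 4%.
Line C: polyester → 16.2; knitted → 16.2.3; bleached → 16.2.3.1. Scheduled 36%. No special measure applies. → 36%.
Line D: viscose → 16.1; coated → 16.1.4; printed → 16.1.4.1. Scheduled 5%. quota on 16.1 open → in-quota 4%. → 4%.
Sum: 10% + 4% + 36% + 4% = 54%.

54%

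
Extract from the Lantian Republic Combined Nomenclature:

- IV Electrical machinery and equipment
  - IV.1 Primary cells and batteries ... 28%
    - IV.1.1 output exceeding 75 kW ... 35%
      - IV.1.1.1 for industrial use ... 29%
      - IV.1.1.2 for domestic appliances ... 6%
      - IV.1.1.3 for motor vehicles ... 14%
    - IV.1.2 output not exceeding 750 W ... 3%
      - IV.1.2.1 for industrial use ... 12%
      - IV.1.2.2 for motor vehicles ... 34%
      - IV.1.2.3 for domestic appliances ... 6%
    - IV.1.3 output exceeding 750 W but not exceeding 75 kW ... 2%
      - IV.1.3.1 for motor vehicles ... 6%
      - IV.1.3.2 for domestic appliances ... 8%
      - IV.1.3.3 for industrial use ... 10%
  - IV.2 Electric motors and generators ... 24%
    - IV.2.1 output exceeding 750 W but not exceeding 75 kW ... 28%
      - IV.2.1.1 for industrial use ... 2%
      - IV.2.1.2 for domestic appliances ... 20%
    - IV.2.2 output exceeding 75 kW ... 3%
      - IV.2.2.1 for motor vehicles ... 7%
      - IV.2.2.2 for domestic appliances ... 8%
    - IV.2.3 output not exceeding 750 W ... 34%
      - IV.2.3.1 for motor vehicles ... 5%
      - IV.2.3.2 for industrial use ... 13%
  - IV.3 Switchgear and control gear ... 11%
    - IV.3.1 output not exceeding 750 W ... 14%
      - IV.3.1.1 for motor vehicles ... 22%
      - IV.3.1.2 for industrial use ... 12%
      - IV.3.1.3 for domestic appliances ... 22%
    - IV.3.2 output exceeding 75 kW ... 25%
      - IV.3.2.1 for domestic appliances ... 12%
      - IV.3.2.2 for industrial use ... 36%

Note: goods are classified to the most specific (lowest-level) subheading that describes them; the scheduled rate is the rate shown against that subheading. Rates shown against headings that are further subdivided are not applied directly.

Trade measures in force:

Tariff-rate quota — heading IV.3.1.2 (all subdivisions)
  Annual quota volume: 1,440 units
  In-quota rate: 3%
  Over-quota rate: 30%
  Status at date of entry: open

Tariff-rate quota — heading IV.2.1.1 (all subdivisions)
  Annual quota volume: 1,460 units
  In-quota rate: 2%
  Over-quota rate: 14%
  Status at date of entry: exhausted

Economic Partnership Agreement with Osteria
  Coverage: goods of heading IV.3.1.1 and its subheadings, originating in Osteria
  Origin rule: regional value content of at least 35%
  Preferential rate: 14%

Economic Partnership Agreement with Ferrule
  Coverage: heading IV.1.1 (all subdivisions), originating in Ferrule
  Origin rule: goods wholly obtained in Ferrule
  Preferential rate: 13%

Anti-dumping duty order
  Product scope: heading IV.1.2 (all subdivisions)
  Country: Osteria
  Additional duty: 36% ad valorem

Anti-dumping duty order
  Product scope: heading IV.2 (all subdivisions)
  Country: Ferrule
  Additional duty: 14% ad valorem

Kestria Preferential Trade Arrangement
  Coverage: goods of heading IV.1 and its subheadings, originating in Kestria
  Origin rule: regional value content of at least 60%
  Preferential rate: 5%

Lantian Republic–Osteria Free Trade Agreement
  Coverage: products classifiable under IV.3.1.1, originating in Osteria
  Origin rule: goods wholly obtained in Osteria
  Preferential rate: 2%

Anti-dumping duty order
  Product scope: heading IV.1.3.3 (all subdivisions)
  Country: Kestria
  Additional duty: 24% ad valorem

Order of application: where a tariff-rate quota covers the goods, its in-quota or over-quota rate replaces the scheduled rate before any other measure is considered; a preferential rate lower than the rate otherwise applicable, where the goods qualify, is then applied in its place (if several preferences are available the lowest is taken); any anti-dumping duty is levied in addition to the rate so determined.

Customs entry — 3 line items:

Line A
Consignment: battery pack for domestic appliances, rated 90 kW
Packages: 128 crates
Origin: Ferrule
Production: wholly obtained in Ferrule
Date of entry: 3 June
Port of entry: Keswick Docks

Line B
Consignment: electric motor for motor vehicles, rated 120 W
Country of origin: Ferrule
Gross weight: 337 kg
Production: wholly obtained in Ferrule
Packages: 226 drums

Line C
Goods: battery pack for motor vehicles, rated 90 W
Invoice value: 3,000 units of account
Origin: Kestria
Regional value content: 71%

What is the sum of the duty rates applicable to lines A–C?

30%

Line A: battery pack → IV.1; rated 90 kW → IV.1.1; for domestic appliances → IV.1.1.2. Scheduled 6%. Ferrule agreement on IV.1.1: wholly obtained → 13% available; preference 13% not lower than 6% → no reduction. → 6%.
Line B: electric motor → IV.2; rated 120 W → IV.2.3; for motor vehicles → IV.2.3.1. Scheduled 5%. Ferrule agreement on IV.1.1: IV.2.3.1 not covered; anti-dumping (Ferrule, IV.2): +14%; total 5% + 14% = 19%. → 19%.
Line C: battery pack → IV.1; rated 90 W → IV.1.2; for motor vehicles → IV.1.2.2. Scheduled 34%. Kestria agreement on IV.1: RVC ≥ 60% → 5% available; preferential 5%. → 5%.
Sum: 6% + 19% + 5% = 30%.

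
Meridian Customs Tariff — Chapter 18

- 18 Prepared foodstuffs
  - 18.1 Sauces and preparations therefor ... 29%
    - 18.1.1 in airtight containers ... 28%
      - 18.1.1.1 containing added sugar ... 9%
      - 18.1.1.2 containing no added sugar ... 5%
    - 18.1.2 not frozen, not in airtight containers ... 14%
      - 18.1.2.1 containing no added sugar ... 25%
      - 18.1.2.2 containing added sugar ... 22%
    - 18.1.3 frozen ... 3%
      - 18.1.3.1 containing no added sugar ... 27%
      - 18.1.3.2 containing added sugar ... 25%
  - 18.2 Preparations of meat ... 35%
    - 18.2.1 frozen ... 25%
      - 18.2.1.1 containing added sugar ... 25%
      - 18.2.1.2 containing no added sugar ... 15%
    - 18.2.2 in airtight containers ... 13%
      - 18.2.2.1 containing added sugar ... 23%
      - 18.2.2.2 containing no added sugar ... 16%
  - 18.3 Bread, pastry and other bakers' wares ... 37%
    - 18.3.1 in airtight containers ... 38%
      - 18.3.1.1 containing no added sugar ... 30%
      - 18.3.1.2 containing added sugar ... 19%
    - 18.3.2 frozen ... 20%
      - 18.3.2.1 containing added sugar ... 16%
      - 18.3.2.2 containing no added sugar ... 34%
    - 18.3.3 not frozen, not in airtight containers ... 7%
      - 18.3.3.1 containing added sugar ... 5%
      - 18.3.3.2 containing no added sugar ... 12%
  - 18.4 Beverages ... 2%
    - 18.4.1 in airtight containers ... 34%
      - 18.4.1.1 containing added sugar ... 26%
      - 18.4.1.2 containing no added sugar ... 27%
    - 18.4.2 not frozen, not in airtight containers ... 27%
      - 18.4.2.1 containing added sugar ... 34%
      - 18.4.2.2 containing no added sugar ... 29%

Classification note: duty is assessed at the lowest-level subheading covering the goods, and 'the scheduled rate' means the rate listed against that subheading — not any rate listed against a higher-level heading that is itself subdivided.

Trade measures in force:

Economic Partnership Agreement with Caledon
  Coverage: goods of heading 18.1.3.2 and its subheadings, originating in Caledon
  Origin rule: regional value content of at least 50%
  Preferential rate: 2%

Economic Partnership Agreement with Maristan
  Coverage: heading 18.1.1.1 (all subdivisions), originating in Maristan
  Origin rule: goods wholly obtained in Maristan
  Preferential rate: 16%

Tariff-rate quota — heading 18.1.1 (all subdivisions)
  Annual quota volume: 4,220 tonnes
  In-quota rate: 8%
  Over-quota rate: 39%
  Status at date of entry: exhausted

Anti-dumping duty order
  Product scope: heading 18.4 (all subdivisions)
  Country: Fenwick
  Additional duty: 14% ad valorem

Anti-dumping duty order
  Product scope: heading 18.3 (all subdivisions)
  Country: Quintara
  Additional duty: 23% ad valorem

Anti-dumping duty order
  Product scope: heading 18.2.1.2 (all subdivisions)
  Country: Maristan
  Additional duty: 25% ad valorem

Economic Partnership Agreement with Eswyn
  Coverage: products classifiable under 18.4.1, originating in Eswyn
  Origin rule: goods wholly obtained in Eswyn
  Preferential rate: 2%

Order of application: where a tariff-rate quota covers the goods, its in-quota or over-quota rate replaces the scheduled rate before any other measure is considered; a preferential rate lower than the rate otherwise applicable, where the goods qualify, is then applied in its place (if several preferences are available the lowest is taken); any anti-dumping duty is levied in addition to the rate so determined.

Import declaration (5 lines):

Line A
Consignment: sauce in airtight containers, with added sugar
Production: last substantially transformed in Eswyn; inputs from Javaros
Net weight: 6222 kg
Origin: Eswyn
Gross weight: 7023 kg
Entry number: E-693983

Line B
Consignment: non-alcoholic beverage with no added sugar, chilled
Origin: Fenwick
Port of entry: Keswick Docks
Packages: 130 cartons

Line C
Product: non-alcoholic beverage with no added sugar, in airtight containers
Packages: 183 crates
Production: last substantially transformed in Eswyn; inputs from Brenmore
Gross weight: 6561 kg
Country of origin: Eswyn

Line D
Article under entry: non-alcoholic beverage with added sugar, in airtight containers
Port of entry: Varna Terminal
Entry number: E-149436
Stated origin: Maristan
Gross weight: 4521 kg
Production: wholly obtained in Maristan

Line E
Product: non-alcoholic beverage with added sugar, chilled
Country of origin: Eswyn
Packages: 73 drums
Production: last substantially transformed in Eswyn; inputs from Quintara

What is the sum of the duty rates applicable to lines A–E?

169%

Line A: sauce → 18.1; in airtight containers → 18.1.1; with added sugar → 18.1.1.1. Scheduled 9%. quota on 18.1.1 exhausted → over-quota 39%; Eswyn agreement on 18.4.1: 18.1.1.1 not covered. → 39%.
Line B: non-alcoholic beverage → 18.4; chilled → 18.4.2; with no added sugar → 18.4.2.2. Scheduled 29%. anti-dumping (Fenwick, 18.4): +14%; total 29% + 14% = 43%. → 43%.
Line C: non-alcoholic beverage → 18.4; in airtight containers → 18.4.1; with no added sugar → 18.4.1.2. Scheduled 27%. Eswyn agreement on 18.4.1: not wholly obtained. → 27%.
Line D: non-alcoholic beverage → 18.4; in airtight containers → 18.4.1; with added sugar → 18.4.1.1. Scheduled 26%. Maristan agreement on 18.1.1.1: 18.4.1.1 not covered. → 26%.
Line E: non-alcoholic beverage → 18.4; chilled → 18.4.2; with added sugar → 18.4.2.1. Scheduled 34%. Eswyn agreement on 18.4.1: 18.4.2.1 not covered. → 34%.
Sum: 39% + 43% + 27% + 26% + 34% = 169%.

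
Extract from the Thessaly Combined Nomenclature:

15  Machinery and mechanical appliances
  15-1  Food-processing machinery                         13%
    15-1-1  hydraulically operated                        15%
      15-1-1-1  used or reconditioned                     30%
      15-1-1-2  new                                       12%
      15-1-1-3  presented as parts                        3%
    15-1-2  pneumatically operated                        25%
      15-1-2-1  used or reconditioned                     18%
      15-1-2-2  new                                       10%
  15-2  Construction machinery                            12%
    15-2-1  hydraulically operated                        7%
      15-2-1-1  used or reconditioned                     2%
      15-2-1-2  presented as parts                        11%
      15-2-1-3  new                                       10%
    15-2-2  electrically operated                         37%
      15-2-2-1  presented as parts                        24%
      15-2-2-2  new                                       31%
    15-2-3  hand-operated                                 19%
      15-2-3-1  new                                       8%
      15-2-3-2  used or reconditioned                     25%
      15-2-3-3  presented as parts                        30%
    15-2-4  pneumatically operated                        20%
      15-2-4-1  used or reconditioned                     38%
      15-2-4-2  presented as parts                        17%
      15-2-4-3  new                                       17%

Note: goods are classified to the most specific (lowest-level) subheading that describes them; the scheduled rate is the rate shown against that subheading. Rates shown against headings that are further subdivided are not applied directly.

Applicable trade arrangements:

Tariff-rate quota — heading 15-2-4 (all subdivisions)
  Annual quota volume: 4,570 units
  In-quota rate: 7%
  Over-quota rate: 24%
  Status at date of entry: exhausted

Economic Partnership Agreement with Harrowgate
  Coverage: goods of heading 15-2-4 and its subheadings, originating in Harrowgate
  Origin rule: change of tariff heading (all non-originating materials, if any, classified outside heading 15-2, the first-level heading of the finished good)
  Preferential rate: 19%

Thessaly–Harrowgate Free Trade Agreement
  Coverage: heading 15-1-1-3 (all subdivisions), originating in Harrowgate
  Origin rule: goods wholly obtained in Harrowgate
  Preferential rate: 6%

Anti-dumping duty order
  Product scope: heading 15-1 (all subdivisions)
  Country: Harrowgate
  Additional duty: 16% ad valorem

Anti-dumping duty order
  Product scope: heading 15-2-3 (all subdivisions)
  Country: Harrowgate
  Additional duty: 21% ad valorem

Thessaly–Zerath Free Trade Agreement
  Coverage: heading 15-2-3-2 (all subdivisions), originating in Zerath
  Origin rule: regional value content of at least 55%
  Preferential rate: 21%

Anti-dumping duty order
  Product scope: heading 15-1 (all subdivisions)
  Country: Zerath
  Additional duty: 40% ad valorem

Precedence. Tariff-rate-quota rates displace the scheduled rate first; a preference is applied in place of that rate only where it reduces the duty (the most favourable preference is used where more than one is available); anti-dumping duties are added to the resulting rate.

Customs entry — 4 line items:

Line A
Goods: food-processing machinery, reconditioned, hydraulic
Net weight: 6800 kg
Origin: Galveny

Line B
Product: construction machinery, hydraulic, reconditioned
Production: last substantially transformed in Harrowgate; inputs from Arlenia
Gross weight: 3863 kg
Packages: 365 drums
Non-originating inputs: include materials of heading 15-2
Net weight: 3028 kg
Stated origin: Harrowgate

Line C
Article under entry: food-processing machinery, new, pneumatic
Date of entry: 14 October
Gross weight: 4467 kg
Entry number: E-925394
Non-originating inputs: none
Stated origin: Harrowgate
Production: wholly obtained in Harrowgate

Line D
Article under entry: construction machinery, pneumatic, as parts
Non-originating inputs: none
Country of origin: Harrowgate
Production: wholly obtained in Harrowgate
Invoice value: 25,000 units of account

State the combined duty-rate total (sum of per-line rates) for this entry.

77%

Line A: food-processing → 15-1; hydraulic → 15-1-1; reconditioned → 15-1-1-1. Scheduled 30%. No special measure applies. → 30%.
Line B: construction → 15-2; hydraulic → 15-2-1; reconditioned → 15-2-1-1. Scheduled 2%. Harrowgate agreement on 15-2-4: 15-2-1-1 not covered; Harrowgate agreement on 15-1-1-3: 15-2-1-1 not covered. → 2%.
Line C: food-processing → 15-1; pneumatic → 15-1-2; new → 15-1-2-2. Scheduled 10%. Harrowgate agreement on 15-2-4: 15-1-2-2 not covered; Harrowgate agreement on 15-1-1-3: 15-1-2-2 not covered; anti-dumping (Harrowgate, 15-1): +16%; total 10% + 16% = 26%. → 26%.
Line D: construction → 15-2; pneumatic → 15-2-4; as parts → 15-2-4-2. Scheduled 17%. quota on 15-2-4 exhausted → over-quota 24%; Harrowgate agreement on 15-2-4: CTH met → 19% available; Harrowgate agreement on 15-1-1-3: 15-2-4-2 not covered; preferential 19%. → 19%.
Sum: 30% + 2% + 26% + 19% = 77%.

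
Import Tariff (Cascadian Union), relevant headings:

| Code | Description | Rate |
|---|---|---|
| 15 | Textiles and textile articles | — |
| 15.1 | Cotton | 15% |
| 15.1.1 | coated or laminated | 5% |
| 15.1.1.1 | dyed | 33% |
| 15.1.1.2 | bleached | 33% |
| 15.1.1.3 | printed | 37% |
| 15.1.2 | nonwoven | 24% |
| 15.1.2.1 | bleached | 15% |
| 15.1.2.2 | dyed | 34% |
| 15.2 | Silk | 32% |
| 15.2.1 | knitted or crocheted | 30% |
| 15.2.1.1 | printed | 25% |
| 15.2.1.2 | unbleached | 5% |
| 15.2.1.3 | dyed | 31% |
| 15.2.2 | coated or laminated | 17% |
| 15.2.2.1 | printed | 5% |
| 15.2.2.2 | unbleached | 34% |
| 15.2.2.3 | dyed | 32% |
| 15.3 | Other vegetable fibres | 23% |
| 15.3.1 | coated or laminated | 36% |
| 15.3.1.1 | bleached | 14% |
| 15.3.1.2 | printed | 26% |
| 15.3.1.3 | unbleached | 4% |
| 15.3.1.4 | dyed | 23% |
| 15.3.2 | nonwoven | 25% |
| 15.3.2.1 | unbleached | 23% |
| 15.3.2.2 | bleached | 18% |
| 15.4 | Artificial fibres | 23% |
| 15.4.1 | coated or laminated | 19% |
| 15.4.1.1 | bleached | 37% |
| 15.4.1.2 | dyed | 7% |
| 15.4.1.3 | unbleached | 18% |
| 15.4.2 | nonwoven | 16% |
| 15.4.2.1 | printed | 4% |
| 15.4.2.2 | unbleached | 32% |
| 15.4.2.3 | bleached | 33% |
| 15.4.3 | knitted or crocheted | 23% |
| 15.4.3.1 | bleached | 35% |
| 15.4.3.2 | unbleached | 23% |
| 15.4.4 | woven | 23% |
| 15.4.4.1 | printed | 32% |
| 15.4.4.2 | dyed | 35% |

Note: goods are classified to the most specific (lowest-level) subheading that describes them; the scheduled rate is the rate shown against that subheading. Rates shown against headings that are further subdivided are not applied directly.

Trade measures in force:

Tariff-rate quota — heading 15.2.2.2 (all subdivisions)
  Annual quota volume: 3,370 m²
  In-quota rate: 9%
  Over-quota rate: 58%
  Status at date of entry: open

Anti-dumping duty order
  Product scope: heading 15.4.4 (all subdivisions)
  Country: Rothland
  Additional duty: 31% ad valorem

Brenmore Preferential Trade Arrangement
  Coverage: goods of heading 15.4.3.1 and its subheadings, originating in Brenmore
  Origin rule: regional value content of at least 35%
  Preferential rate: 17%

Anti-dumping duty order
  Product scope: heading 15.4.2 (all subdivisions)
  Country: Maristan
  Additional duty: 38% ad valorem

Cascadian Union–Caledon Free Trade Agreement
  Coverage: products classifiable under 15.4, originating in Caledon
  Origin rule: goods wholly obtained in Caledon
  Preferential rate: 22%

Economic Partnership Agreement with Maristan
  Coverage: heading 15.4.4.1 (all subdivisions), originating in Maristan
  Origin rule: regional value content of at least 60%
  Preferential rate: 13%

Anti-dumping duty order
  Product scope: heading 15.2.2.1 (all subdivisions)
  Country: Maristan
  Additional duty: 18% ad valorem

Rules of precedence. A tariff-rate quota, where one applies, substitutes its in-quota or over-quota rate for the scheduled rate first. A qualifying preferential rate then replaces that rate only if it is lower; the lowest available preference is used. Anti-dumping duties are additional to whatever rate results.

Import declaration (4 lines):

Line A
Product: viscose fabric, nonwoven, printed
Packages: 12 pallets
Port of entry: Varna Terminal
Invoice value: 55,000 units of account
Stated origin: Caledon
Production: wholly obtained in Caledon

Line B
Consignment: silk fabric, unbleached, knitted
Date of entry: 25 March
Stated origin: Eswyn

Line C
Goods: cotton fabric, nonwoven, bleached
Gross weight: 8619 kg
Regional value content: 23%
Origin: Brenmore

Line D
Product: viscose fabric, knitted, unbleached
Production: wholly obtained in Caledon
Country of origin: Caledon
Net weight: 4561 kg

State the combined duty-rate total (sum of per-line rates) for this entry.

Line A: viscose → 15.4; nonwoven → 15.4.2; printed → 15.4.2.1. Scheduled 4%. Caledon agreement on 15.4: wholly obtained → 22% available; preference 22% not lower than 4% → no reduction. → 4%.
Line B: silk → 15.2; knitted → 15.2.1; unbleached → 15.2.1.2. Scheduled 5%. No special measure applies. → 5%.
Line C: cotton → 15.1; nonwoven → 15.1.2; bleached → 15.1.2.1. Scheduled 15%. Brenmore agreement on 15.4.3.1: 15.1.2.1 not covered. → 15%.
Line D: viscose → 15.4; knitted → 15.4.3; unbleached → 15.4.3.2. Scheduled 23%. Caledon agreement on 15.4: wholly obtained → 22% available; preferential 22%. → 22%.
Sum: 4% + 5% + 15% + 22% = 46%.

46%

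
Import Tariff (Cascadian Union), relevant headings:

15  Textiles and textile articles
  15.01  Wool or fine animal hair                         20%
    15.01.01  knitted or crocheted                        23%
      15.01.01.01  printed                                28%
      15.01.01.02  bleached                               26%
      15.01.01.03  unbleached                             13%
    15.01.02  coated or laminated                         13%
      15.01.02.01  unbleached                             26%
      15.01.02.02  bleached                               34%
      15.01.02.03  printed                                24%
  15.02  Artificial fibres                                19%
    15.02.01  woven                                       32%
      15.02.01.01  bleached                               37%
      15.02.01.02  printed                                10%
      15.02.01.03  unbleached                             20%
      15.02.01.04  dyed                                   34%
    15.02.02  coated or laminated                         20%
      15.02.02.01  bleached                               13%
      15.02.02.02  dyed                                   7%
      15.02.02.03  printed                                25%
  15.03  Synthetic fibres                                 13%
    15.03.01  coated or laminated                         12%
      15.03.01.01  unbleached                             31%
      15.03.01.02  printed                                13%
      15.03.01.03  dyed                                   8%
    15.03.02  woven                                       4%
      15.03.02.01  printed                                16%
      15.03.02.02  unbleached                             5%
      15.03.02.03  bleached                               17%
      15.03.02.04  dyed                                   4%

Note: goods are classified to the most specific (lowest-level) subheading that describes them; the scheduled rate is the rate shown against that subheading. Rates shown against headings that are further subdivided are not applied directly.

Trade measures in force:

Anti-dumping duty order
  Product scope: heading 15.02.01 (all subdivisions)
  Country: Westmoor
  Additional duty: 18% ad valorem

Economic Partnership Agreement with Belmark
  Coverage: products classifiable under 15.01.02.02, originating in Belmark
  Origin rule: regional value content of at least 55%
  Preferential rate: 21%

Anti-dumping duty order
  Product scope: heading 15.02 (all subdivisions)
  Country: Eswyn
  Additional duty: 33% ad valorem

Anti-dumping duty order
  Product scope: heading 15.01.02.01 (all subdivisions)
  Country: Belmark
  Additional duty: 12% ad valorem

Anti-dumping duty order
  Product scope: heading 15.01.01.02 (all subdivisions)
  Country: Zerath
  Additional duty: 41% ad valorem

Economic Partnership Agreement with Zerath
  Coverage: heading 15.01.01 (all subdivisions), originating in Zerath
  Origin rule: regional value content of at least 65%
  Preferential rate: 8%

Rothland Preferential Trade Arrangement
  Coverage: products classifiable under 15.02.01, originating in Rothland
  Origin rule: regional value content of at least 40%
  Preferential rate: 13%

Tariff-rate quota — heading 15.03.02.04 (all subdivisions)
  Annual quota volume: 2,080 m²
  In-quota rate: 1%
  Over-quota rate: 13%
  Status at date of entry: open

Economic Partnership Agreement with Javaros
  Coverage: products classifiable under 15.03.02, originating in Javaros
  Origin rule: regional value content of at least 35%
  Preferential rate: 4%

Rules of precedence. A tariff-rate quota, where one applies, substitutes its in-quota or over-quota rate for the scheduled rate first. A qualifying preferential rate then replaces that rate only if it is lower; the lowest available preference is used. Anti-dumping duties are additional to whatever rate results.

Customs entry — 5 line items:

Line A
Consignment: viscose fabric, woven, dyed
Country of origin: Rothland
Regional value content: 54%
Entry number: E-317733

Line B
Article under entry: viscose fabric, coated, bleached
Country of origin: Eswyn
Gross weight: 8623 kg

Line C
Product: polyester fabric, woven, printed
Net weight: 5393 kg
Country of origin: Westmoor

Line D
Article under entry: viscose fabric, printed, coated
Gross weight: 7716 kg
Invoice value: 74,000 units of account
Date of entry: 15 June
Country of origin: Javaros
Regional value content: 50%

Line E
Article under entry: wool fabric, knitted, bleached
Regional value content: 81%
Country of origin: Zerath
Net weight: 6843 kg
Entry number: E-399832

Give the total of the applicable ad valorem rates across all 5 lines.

Line A: viscose → 15.02; woven → 15.02.01; dyed → 15.02.01.04. Scheduled 34%. Rothland agreement on 15.02.01: RVC ≥ 40% → 13% available; preferential 13%. → 13%.
Line B: viscose → 15.02; coated → 15.02.02; bleached → 15.02.02.01. Scheduled 13%. anti-dumping (Eswyn, 15.02): +33%; total 13% + 33% = 46%. → 46%.
Line C: polyester → 15.03; woven → 15.03.02; printed → 15.03.02.01. Scheduled 16%. No special measure applies. → 16%.
Line D: viscose → 15.02; coated → 15.02.02; printed → 15.02.02.03. Scheduled 25%. Javaros agreement on 15.03.02: 15.02.02.03 not covered. → 25%.
Line E: wool → 15.01; knitted → 15.01.01; bleached → 15.01.01.02. Scheduled 26%. Zerath agreement on 15.01.01: RVC ≥ 65% → 8% available; preferential 8%; anti-dumping (Zerath, 15.01.01.02): +41%; total 8% + 41% = 49%. → 49%.
Sum: 13% + 46% + 16% + 25% + 49% = 149%.

149%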